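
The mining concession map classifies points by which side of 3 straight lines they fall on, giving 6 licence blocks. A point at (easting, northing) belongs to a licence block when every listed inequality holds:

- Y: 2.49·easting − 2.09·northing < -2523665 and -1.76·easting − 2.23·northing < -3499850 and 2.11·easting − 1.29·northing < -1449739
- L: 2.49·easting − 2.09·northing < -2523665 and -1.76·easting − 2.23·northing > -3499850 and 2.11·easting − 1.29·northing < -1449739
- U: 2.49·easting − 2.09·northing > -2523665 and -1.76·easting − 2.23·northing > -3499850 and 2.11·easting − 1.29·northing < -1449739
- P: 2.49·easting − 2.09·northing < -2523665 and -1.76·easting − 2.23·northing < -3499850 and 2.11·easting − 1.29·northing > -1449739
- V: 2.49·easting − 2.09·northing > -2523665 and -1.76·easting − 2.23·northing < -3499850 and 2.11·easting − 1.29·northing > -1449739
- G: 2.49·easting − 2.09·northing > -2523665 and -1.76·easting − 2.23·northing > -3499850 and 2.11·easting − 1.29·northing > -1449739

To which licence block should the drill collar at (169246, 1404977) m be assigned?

U

2.49·169246 − 2.09·1404977 = -2514979.390, which is > -2523665
-1.76·169246 − 2.23·1404977 = -3430971.670, which is > -3499850
2.11·169246 − 1.29·1404977 = -1455311.270, which is < -1449739
This sign pattern matches U.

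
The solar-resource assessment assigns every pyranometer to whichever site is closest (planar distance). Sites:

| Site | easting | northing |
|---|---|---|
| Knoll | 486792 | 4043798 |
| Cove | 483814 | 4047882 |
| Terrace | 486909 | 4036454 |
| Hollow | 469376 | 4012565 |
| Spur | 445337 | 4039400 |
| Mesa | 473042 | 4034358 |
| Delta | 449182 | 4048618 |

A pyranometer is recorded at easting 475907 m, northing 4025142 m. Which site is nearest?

Mesa

Squared distances to each site:
Knoll: 466529561.000; Cove: 579628249.000; Terrace: 249005348.000; Hollow: 200834890.000; Spur: 1137815464.000; Mesa: 93142881.000; Delta: 1265348201.000.
Minimum at Mesa.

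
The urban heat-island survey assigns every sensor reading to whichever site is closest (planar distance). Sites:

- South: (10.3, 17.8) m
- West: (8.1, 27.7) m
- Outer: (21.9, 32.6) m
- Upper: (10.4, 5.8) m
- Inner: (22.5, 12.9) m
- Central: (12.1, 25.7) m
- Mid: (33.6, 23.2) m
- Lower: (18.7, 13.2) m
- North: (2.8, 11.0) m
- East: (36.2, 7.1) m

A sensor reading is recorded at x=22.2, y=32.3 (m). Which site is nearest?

Outer

Squared distances to each site:
South: 351.860; West: 219.970; Outer: 0.180; Upper: 841.490; Inner: 376.450; Central: 145.570; Mid: 212.770; Lower: 377.060; North: 830.050; East: 831.040.
Minimum at Outer.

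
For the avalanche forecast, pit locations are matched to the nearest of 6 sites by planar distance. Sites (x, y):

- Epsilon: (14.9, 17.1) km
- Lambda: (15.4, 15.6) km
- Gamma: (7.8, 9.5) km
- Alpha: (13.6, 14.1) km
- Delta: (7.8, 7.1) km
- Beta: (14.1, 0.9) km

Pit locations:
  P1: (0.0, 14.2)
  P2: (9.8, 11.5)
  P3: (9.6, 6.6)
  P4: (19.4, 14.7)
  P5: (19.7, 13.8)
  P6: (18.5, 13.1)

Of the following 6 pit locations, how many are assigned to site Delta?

P1 → Gamma
P2 → Gamma
P3 → Delta
P4 → Lambda
P5 → Lambda
P6 → Lambda
1 of the 6 goes to Delta.

1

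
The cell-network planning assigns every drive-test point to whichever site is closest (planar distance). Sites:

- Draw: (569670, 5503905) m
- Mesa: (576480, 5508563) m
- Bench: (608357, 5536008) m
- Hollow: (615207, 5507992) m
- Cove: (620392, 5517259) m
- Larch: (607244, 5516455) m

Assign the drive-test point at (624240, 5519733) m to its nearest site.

Cove

Squared distances to each site:
Draw: 3228410484.000; Mesa: 2405786500.000; Bench: 517145314.000; Hollow: 219446170.000; Cove: 20927780.000; Larch: 299609300.000.
Minimum at Cove.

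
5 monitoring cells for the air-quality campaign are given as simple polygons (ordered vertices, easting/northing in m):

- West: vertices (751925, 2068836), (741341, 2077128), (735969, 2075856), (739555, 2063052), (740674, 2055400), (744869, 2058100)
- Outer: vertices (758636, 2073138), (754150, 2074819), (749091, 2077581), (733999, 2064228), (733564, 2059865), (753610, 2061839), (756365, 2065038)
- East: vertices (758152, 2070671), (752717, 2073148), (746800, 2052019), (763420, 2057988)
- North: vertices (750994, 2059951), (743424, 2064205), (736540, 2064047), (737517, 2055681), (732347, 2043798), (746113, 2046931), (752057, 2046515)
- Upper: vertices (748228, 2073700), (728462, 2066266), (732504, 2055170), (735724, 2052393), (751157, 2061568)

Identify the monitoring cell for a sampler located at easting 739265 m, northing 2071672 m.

West

Cast a ray rightward from (739265, 2071672). For each polygon, the edges (by vertex number in listed order) whose endpoints lie on opposite sides of northing = 2071672, where each meets that height, and whether that is right or left of the point:
West: 1–2 at easting≈748305.1 (right), 3–4 at easting≈737140.8 (left) → 1 crossing.
Outer: 3–4 at easting≈742412.5 (right), 7–1 at easting≈758225.0 (right) → 2 crossings.
East: 1–2 at easting≈755955.6 (right), 2–3 at easting≈752303.7 (right) → 2 crossings.
North: no edge straddles that height → 0 crossings.
Upper: 1–2 at easting≈742835.8 (right), 5–1 at easting≈748717.6 (right) → 2 crossings.
Only West has an odd count, so the point is inside West.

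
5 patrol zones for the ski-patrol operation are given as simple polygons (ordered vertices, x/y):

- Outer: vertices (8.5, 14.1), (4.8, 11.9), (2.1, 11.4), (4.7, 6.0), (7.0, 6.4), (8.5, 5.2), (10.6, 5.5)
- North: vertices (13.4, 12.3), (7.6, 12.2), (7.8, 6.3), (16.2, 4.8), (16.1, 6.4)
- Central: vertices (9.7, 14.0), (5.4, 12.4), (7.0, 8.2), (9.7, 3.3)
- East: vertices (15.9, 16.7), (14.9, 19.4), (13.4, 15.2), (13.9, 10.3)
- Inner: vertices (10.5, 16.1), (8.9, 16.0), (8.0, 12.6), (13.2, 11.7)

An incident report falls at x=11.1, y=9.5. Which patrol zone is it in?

Cast a ray rightward from (11.1, 9.5). For each polygon, the edges (by vertex number in listed order) whose endpoints lie on opposite sides of y = 9.5, where each meets that height, and whether that is right or left of the point:
Outer: 3–4 at x≈3.01 (left), 7–1 at x≈9.62 (left) → 0 crossings.
North: 2–3 at x≈7.69 (left), 5–1 at x≈14.68 (right) → 1 crossing.
Central: 2–3 at x≈6.50 (left), 4–1 at x≈9.70 (left) → 0 crossings.
East: no edge straddles that height → 0 crossings.
Inner: no edge straddles that height → 0 crossings.
Only North has an odd count, so the point is inside North.

North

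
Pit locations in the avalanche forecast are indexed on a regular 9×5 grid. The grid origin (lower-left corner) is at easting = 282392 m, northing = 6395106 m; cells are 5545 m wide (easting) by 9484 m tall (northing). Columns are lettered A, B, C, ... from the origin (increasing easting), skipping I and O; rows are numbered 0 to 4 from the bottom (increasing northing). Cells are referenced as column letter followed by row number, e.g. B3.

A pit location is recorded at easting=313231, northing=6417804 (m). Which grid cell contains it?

F2

Column index: ⌊(313231 − 282392) / 5545⌋ = ⌊5.562⌋ = 5 → column F
Row offset from origin: ⌊(6417804 − 6395106) / 9484⌋ = ⌊2.393⌋ = 2 → row 2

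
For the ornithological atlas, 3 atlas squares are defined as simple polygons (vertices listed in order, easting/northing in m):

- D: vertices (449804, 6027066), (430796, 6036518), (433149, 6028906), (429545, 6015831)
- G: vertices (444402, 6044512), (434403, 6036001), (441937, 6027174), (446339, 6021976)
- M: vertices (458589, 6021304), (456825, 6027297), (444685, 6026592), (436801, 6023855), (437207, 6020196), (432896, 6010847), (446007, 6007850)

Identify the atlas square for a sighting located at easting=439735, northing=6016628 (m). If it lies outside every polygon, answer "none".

Cast a ray rightward from (439735, 6016628). For each polygon, the edges (by vertex number in listed order) whose endpoints lie on opposite sides of northing = 6016628, where each meets that height, and whether that is right or left of the point:
D: 3–4 at easting≈429764.7 (left), 4–1 at easting≈430982.2 (left) → 0 crossings.
G: no edge straddles that height → 0 crossings.
M: 5–6 at easting≈435561.7 (left), 7–1 at easting≈454216.1 (right) → 1 crossing.
Only M has an odd count, so the point is inside M.

M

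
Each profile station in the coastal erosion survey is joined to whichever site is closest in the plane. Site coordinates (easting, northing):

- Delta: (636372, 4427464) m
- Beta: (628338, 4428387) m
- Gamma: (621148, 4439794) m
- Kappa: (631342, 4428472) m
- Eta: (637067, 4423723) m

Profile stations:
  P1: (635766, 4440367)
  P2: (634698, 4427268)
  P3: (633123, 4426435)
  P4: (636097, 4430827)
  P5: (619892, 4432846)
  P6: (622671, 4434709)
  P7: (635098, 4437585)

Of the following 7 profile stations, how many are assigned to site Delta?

2

P1 → Kappa
P2 → Delta
P3 → Kappa
P4 → Delta
P5 → Gamma
P6 → Gamma
P7 → Kappa
2 of the 7 go to Delta.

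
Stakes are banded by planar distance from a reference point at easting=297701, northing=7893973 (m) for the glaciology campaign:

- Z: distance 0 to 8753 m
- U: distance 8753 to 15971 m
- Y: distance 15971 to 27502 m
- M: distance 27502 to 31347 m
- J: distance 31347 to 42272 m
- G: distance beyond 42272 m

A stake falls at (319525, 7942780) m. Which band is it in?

G

Distance = √((319525−297701)² + (7942780−7893973)²) = √(476286976.000 + 2382123249.000) = 53464.102 m.
42272 ≤ 53464.102 < ∞ → G.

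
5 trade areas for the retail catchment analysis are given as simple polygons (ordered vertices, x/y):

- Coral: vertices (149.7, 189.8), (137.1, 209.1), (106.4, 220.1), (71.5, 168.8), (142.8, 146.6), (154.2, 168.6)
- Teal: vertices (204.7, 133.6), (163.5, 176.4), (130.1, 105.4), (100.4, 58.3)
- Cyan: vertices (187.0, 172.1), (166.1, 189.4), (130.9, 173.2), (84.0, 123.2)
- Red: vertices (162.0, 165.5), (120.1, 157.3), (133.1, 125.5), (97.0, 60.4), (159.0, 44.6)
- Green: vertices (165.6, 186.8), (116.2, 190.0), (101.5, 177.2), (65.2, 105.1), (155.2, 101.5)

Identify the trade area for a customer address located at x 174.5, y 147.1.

Cast a ray rightward from (174.5, 147.1). For each polygon, the edges (by vertex number in listed order) whose endpoints lie on opposite sides of y = 147.1, where each meets that height, and whether that is right or left of the point:
Coral: 4–5 at x≈141.19 (left), 5–6 at x≈143.06 (left) → 0 crossings.
Teal: 1–2 at x≈191.70 (right), 2–3 at x≈149.72 (left) → 1 crossing.
Cyan: 3–4 at x≈106.42 (left), 4–1 at x≈134.34 (left) → 0 crossings.
Red: 2–3 at x≈124.27 (left), 5–1 at x≈161.54 (left) → 0 crossings.
Green: 3–4 at x≈86.35 (left), 5–1 at x≈160.76 (left) → 0 crossings.
Only Teal has an odd count, so the point is inside Teal.

Teal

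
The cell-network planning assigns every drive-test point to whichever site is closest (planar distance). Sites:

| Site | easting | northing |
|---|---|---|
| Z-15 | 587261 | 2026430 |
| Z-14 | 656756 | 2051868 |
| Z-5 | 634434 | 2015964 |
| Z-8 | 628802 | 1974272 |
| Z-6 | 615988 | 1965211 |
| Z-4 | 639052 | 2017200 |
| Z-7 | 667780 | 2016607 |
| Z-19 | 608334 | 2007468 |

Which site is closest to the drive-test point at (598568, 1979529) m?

Z-6

Squared distances to each site:
Z-15: 2327552050.000; Z-14: 8618774265.000; Z-5: 2613879181.000; Z-8: 941730805.000; Z-6: 508461524.000; Z-4: 3058058497.000; Z-7: 6165079028.000; Z-19: 875962477.000.
Minimum at Z-6.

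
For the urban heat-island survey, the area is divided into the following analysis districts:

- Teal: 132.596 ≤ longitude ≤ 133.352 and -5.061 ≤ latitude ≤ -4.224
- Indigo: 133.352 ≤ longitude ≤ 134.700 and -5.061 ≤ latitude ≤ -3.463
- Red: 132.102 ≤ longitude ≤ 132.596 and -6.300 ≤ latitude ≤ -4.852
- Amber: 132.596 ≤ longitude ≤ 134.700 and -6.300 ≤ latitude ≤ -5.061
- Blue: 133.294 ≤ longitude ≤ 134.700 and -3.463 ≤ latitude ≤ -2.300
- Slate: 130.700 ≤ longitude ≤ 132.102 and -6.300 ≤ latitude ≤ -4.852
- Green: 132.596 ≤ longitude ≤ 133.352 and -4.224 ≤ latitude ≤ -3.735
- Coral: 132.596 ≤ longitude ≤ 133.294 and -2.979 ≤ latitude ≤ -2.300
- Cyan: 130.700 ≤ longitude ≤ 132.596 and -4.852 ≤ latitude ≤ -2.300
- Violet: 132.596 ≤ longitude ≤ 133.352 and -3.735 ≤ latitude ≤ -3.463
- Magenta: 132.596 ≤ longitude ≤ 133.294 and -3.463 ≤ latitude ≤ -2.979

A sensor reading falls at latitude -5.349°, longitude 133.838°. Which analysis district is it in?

The point has longitude = 133.838 and latitude = -5.349.
Only Amber satisfies 132.596 ≤ longitude ≤ 134.700 and -6.300 ≤ latitude ≤ -5.061.

Amber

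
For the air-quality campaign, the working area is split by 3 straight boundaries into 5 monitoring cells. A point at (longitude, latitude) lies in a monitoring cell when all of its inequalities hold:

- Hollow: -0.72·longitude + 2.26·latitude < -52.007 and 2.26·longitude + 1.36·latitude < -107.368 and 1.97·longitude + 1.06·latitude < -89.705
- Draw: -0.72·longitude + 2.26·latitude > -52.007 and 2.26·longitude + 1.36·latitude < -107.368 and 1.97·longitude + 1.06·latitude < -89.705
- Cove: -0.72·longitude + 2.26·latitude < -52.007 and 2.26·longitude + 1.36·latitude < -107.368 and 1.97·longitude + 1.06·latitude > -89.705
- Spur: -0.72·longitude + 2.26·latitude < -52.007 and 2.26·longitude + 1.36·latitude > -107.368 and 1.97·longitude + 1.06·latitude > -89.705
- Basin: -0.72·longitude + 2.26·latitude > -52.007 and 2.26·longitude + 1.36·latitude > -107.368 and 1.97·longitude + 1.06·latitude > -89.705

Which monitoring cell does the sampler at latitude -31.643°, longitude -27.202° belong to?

-0.72·-27.202 + 2.26·-31.643 = -51.928, which is > -52.007
2.26·-27.202 + 1.36·-31.643 = -104.511, which is > -107.368
1.97·-27.202 + 1.06·-31.643 = -87.130, which is > -89.705
This sign pattern matches Basin.

Basin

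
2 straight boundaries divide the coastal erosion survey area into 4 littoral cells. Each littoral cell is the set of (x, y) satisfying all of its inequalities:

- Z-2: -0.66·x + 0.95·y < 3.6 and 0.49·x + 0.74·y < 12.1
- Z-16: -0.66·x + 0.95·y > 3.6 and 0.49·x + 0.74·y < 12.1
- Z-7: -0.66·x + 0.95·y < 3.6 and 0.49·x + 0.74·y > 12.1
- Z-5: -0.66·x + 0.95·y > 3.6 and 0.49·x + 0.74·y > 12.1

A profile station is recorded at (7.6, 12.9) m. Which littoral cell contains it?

Z-5

-0.66·7.6 + 0.95·12.9 = 7.239, which is > 3.6
0.49·7.6 + 0.74·12.9 = 13.270, which is > 12.1
This sign pattern matches Z-5.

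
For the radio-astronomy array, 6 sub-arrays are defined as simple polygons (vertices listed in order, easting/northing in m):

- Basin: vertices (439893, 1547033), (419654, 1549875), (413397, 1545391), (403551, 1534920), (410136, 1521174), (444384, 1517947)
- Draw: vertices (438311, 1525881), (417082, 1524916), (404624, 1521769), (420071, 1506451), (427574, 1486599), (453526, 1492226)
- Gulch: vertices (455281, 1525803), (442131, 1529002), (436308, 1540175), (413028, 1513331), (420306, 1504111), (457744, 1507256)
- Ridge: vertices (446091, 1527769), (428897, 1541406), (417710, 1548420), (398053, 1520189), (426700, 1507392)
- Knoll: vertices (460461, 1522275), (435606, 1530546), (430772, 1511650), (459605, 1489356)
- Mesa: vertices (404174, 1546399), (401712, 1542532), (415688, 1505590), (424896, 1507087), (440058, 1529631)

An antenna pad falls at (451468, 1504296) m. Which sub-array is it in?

Cast a ray rightward from (451468, 1504296). For each polygon, the edges (by vertex number in listed order) whose endpoints lie on opposite sides of northing = 1504296, where each meets that height, and whether that is right or left of the point:
Basin: no edge straddles that height → 0 crossings.
Draw: 4–5 at easting≈420885.5 (left), 6–1 at easting≈448069.3 (left) → 0 crossings.
Gulch: 4–5 at easting≈420160.0 (left), 5–6 at easting≈422508.2 (left) → 0 crossings.
Ridge: no edge straddles that height → 0 crossings.
Knoll: 3–4 at easting≈440283.0 (left), 4–1 at easting≈459993.5 (right) → 1 crossing.
Mesa: no edge straddles that height → 0 crossings.
Only Knoll has an odd count, so the point is inside Knoll.

Knoll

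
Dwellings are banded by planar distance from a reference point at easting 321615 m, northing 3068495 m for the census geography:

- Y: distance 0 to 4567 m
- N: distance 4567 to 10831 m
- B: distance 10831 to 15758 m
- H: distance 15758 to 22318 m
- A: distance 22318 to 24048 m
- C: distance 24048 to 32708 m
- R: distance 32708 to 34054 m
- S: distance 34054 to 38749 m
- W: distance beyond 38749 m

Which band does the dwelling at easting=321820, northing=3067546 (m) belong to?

Distance = √((321820−321615)² + (3067546−3068495)²) = √(42025.000 + 900601.000) = 970.889 m.
0 ≤ 970.889 < 4567 → Y.

Y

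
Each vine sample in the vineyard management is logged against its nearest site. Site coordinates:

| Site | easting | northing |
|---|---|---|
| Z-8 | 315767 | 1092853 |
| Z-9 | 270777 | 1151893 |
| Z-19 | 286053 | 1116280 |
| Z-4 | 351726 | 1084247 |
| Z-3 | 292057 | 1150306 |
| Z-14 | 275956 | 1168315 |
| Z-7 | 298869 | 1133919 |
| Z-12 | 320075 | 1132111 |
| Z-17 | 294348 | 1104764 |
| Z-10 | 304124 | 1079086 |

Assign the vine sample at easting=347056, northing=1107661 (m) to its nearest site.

Z-4

Squared distances to each site:
Z-8: 1198278385.000; Z-9: 7774955665.000; Z-19: 3795653170.000; Z-4: 570024296.000; Z-3: 4843486026.000; Z-14: 8734117716.000; Z-7: 3011469533.000; Z-12: 1325776861.000; Z-17: 2786525873.000; Z-10: 2659687249.000.
Minimum at Z-4.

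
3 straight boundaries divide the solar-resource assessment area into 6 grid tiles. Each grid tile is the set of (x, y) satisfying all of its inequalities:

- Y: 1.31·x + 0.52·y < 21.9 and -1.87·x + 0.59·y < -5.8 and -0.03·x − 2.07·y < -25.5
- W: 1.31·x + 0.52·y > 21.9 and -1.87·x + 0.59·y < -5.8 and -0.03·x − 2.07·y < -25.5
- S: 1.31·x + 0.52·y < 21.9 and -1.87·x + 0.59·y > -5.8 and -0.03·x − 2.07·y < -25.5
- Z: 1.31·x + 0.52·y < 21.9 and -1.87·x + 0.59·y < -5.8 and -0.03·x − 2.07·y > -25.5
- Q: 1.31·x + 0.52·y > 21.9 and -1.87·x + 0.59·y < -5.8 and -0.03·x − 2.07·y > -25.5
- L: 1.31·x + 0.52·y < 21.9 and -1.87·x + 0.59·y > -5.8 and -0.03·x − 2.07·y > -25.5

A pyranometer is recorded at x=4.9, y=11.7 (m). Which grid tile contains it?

L

1.31·4.9 + 0.52·11.7 = 12.503, which is < 21.9
-1.87·4.9 + 0.59·11.7 = -2.260, which is > -5.8
-0.03·4.9 − 2.07·11.7 = -24.366, which is > -25.5
This sign pattern matches L.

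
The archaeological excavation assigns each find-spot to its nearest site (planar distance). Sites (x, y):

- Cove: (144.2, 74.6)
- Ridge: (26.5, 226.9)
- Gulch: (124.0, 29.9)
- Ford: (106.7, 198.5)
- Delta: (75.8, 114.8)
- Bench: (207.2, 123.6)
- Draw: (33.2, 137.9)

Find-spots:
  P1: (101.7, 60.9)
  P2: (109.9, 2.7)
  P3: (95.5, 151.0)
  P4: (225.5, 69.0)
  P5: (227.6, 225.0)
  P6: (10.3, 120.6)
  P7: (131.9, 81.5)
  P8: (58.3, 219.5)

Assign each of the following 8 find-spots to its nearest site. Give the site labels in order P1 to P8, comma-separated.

Gulch, Gulch, Delta, Bench, Bench, Draw, Cove, Ridge

P1 → Gulch (d²=1458.29)
P2 → Gulch (d²=938.65)
P3 → Delta (d²=1698.53)
P4 → Bench (d²=3316.05)
P5 → Bench (d²=10698.12)
P6 → Draw (d²=823.70)
P7 → Cove (d²=198.90)
P8 → Ridge (d²=1066.00)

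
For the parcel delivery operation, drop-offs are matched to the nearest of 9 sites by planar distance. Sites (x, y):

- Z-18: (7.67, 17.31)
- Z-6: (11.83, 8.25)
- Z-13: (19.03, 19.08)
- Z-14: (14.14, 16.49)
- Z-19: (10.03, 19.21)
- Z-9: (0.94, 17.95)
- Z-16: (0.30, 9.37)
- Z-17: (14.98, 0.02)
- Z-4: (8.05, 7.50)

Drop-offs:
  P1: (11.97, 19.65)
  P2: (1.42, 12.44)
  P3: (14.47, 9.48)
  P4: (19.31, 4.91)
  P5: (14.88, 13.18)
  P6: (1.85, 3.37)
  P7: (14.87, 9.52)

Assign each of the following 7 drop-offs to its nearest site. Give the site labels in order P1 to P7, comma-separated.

P1 → Z-19 (d²=3.96)
P2 → Z-16 (d²=10.68)
P3 → Z-6 (d²=8.48)
P4 → Z-17 (d²=42.66)
P5 → Z-14 (d²=11.50)
P6 → Z-16 (d²=38.40)
P7 → Z-6 (d²=10.85)

Z-19, Z-16, Z-6, Z-17, Z-14, Z-16, Z-6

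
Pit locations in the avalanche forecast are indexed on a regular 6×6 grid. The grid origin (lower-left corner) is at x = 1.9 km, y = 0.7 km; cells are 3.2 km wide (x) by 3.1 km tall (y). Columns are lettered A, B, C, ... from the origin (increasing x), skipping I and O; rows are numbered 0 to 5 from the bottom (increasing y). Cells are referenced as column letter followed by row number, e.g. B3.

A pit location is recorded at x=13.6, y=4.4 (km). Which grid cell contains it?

Column index: ⌊(13.6 − 1.9) / 3.2⌋ = ⌊3.656⌋ = 3 → column D
Row offset from origin: ⌊(4.4 − 0.7) / 3.1⌋ = ⌊1.194⌋ = 1 → row 1

D1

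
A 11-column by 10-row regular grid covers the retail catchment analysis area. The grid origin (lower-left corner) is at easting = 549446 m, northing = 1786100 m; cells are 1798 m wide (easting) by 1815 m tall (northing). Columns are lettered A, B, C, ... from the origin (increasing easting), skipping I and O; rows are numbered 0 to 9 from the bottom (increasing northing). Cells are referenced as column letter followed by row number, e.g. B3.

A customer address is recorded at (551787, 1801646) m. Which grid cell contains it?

B8

Column index: ⌊(551787 − 549446) / 1798⌋ = ⌊1.302⌋ = 1 → column B
Row offset from origin: ⌊(1801646 − 1786100) / 1815⌋ = ⌊8.565⌋ = 8 → row 8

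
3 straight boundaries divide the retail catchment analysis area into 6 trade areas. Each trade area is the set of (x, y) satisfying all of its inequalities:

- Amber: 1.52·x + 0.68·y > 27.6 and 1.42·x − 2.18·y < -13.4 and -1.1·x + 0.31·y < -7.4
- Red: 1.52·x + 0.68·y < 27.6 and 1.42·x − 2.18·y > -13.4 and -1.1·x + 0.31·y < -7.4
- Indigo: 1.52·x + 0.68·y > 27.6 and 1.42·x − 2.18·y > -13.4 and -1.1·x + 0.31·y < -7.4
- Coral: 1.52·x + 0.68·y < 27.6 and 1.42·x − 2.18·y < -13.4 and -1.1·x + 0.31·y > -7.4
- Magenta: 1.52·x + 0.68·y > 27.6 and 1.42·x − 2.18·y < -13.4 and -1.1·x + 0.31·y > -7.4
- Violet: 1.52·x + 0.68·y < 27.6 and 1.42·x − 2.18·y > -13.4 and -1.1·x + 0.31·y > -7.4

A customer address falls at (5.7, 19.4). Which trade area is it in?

Coral

1.52·5.7 + 0.68·19.4 = 21.856, which is < 27.6
1.42·5.7 − 2.18·19.4 = -34.198, which is < -13.4
-1.1·5.7 + 0.31·19.4 = -0.256, which is > -7.4
This sign pattern matches Coral.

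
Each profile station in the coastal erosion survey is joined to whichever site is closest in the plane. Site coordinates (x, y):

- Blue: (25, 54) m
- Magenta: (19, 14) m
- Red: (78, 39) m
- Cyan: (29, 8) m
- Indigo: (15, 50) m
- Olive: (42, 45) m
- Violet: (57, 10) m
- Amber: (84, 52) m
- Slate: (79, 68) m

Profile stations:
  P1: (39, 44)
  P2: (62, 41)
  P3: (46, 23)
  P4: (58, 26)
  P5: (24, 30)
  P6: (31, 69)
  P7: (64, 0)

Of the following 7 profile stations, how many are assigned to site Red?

P1 → Olive
P2 → Red
P3 → Violet
P4 → Violet
P5 → Magenta
P6 → Blue
P7 → Violet
1 of the 7 goes to Red.

1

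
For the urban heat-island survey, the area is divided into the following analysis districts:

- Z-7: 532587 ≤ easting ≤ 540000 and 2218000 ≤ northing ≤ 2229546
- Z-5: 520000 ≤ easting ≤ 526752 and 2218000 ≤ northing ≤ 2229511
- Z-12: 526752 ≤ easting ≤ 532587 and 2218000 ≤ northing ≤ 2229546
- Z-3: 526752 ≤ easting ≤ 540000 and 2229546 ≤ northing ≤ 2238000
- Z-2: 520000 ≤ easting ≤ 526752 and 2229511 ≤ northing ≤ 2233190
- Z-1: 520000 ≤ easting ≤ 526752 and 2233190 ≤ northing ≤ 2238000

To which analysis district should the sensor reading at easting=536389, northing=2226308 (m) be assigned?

Z-7

The point has easting = 536389 and northing = 2226308.
Only Z-7 satisfies 532587 ≤ easting ≤ 540000 and 2218000 ≤ northing ≤ 2229546.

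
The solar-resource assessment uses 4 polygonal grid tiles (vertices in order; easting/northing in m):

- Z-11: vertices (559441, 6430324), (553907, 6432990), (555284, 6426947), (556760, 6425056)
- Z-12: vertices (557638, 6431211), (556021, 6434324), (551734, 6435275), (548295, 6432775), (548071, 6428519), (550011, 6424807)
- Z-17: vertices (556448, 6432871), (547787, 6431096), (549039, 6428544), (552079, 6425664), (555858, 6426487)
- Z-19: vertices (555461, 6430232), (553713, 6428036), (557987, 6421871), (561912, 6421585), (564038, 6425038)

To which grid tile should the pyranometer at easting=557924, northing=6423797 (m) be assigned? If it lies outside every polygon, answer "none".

Z-19

Cast a ray rightward from (557924, 6423797). For each polygon, the edges (by vertex number in listed order) whose endpoints lie on opposite sides of northing = 6423797, where each meets that height, and whether that is right or left of the point:
Z-11: no edge straddles that height → 0 crossings.
Z-12: no edge straddles that height → 0 crossings.
Z-17: no edge straddles that height → 0 crossings.
Z-19: 2–3 at easting≈556651.8 (left), 4–5 at easting≈563273.9 (right) → 1 crossing.
Only Z-19 has an odd count, so the point is inside Z-19.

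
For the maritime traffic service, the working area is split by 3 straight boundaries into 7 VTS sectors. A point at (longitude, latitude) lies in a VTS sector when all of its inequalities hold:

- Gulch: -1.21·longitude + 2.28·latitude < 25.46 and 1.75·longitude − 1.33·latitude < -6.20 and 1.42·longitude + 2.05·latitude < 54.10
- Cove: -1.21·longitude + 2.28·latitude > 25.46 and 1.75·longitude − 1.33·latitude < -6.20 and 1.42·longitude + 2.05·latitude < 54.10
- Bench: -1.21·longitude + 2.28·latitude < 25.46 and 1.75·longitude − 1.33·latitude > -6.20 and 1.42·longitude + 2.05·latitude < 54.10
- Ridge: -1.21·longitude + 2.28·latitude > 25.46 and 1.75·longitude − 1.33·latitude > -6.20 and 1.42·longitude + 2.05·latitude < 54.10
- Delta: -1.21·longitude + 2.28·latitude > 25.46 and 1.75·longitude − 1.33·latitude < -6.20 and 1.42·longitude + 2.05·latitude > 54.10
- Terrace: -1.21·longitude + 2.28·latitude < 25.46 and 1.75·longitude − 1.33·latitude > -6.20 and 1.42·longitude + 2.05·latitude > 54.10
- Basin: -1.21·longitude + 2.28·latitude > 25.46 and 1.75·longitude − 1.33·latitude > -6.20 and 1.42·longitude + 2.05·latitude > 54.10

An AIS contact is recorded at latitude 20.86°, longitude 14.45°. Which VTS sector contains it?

-1.21·14.45 + 2.28·20.86 = 30.076, which is > 25.46
1.75·14.45 − 1.33·20.86 = -2.456, which is > -6.20
1.42·14.45 + 2.05·20.86 = 63.282, which is > 54.10
This sign pattern matches Basin.

Basin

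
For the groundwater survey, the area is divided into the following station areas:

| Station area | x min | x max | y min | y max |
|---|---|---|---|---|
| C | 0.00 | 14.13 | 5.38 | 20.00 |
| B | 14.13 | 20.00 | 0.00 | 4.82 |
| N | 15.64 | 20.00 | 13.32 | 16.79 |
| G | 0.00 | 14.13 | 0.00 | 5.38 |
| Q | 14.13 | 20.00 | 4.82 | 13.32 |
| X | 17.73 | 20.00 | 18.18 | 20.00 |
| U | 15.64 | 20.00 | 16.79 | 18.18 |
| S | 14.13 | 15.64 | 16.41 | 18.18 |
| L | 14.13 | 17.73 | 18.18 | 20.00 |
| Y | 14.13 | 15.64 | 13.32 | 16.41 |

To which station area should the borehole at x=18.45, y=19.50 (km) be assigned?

X

The point has x = 18.45 and y = 19.50.
Only X satisfies 17.73 ≤ x ≤ 20.00 and 18.18 ≤ y ≤ 20.00.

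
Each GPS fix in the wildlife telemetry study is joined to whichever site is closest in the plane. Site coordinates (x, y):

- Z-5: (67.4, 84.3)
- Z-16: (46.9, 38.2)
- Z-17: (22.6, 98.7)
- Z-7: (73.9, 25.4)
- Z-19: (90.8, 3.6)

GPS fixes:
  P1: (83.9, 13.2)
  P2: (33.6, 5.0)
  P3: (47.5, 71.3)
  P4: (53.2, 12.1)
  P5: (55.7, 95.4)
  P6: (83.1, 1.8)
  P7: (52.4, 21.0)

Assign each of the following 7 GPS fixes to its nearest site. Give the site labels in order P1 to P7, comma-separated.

Z-19, Z-16, Z-5, Z-7, Z-5, Z-19, Z-16

P1 → Z-19 (d²=139.77)
P2 → Z-16 (d²=1279.13)
P3 → Z-5 (d²=565.01)
P4 → Z-7 (d²=605.38)
P5 → Z-5 (d²=260.10)
P6 → Z-19 (d²=62.53)
P7 → Z-16 (d²=326.09)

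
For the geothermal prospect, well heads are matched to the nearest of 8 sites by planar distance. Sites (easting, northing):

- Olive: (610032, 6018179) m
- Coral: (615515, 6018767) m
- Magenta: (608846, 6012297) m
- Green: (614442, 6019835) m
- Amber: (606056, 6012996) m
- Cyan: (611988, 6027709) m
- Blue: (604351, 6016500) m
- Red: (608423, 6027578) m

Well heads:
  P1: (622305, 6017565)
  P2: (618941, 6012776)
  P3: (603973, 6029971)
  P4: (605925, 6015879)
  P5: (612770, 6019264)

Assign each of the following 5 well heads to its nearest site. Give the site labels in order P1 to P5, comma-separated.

Coral, Coral, Red, Blue, Green

P1 → Coral (d²=47548904.00)
P2 → Coral (d²=47629557.00)
P3 → Red (d²=25528949.00)
P4 → Blue (d²=2863117.00)
P5 → Green (d²=3121625.00)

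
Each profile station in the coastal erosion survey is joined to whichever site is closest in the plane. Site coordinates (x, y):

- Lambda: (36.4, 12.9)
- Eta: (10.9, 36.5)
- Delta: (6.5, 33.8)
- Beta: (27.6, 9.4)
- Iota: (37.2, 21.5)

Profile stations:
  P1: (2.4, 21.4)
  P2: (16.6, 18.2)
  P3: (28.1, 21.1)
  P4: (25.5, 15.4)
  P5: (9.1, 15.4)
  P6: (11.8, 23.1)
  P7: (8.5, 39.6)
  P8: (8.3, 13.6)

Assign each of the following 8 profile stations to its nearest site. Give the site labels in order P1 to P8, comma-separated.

Delta, Beta, Iota, Beta, Delta, Delta, Eta, Beta

P1 → Delta (d²=170.57)
P2 → Beta (d²=198.44)
P3 → Iota (d²=82.97)
P4 → Beta (d²=40.41)
P5 → Delta (d²=345.32)
P6 → Delta (d²=142.58)
P7 → Eta (d²=15.37)
P8 → Beta (d²=390.13)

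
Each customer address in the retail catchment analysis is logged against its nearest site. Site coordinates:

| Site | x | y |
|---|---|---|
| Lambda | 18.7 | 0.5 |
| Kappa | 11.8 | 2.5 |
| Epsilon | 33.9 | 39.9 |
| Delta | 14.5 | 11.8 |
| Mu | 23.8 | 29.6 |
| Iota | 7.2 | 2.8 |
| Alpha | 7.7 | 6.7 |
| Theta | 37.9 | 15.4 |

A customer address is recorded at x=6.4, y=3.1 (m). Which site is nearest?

Iota

Squared distances to each site:
Lambda: 158.050; Kappa: 29.520; Epsilon: 2110.490; Delta: 141.300; Mu: 1005.010; Iota: 0.730; Alpha: 14.650; Theta: 1143.540.
Minimum at Iota.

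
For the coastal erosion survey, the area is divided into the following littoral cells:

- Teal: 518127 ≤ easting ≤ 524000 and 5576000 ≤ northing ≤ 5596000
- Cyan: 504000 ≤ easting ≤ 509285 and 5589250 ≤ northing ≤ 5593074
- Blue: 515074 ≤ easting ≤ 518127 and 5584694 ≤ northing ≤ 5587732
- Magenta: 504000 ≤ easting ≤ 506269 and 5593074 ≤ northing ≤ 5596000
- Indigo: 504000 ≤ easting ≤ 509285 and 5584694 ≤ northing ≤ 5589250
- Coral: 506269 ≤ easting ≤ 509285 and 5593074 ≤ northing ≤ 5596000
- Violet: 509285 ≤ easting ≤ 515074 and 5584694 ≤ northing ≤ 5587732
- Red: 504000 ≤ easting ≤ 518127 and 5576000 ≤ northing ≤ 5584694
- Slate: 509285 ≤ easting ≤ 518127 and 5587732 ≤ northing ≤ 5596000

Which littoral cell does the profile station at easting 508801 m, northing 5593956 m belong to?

Coral

The point has easting = 508801 and northing = 5593956.
Only Coral satisfies 506269 ≤ easting ≤ 509285 and 5593074 ≤ northing ≤ 5596000.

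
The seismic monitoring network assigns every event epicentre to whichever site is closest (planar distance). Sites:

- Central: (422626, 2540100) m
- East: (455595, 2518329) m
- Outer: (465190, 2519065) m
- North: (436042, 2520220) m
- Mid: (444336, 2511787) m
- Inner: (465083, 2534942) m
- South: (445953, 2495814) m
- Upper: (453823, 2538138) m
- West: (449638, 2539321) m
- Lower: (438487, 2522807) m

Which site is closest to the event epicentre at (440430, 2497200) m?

Squared distances to each site:
Central: 2157392416.000; East: 676411866.000; Outer: 1091135825.000; North: 549174944.000; Mid: 228037405.000; Inner: 2032228973.000; South: 32424525.000; Upper: 1855292293.000; West: 1858965905.000; Lower: 659493698.000.
Minimum at South.

South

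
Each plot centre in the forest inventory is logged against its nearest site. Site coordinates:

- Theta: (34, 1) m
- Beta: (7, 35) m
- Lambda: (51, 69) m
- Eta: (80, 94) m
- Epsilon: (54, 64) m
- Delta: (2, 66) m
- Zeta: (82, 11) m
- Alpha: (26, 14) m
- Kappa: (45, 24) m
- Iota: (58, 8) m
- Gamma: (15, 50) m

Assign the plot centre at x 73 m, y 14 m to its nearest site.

Zeta

Squared distances to each site:
Theta: 1690.000; Beta: 4797.000; Lambda: 3509.000; Eta: 6449.000; Epsilon: 2861.000; Delta: 7745.000; Zeta: 90.000; Alpha: 2209.000; Kappa: 884.000; Iota: 261.000; Gamma: 4660.000.
Minimum at Zeta.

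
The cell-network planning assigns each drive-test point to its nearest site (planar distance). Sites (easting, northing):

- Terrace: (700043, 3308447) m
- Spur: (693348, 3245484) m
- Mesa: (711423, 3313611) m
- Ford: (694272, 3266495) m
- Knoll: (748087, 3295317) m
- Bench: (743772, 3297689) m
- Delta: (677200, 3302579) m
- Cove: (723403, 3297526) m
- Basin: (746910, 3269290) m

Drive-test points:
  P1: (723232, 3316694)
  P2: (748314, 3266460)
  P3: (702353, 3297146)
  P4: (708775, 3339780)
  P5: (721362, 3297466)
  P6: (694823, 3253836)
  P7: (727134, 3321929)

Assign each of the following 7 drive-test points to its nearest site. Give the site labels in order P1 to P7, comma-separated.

Mesa, Basin, Terrace, Mesa, Cove, Spur, Mesa

P1 → Mesa (d²=148957370.00)
P2 → Basin (d²=9980116.00)
P3 → Terrace (d²=133048701.00)
P4 → Mesa (d²=691828465.00)
P5 → Cove (d²=4169281.00)
P6 → Spur (d²=71931529.00)
P7 → Mesa (d²=316024645.00)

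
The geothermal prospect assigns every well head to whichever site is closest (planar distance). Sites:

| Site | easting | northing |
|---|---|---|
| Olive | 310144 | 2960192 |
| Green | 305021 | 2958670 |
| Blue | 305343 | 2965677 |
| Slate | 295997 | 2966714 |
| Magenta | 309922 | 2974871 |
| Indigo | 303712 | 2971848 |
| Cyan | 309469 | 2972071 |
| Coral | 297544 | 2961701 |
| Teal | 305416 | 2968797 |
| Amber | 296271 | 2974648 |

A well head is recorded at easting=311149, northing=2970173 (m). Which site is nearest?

Squared distances to each site:
Olive: 100630386.000; Green: 169871393.000; Blue: 53923652.000; Slate: 241547785.000; Magenta: 23576733.000; Indigo: 58114594.000; Cyan: 6424804.000; Coral: 256870809.000; Teal: 34760665.000; Amber: 241380509.000.
Minimum at Cyan.

Cyan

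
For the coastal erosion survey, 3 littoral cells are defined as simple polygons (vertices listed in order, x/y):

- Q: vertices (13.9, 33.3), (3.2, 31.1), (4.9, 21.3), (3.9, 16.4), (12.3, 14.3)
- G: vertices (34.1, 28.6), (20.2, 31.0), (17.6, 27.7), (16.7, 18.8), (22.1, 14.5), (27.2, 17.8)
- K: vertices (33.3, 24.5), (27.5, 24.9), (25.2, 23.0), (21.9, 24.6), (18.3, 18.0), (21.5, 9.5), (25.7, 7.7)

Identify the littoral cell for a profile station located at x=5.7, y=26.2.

Q

Cast a ray rightward from (5.7, 26.2). For each polygon, the edges (by vertex number in listed order) whose endpoints lie on opposite sides of y = 26.2, where each meets that height, and whether that is right or left of the point:
Q: 2–3 at x≈4.05 (left), 5–1 at x≈13.30 (right) → 1 crossing.
G: 3–4 at x≈17.45 (right), 6–1 at x≈32.57 (right) → 2 crossings.
K: no edge straddles that height → 0 crossings.
Only Q has an odd count, so the point is inside Q.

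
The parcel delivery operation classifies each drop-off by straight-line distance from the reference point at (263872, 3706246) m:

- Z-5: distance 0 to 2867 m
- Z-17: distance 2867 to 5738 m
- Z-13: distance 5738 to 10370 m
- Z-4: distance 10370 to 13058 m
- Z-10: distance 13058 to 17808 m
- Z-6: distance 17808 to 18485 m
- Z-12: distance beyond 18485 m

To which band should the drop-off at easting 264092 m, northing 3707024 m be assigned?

Distance = √((264092−263872)² + (3707024−3706246)²) = √(48400.000 + 605284.000) = 808.507 m.
0 ≤ 808.507 < 2867 → Z-5.

Z-5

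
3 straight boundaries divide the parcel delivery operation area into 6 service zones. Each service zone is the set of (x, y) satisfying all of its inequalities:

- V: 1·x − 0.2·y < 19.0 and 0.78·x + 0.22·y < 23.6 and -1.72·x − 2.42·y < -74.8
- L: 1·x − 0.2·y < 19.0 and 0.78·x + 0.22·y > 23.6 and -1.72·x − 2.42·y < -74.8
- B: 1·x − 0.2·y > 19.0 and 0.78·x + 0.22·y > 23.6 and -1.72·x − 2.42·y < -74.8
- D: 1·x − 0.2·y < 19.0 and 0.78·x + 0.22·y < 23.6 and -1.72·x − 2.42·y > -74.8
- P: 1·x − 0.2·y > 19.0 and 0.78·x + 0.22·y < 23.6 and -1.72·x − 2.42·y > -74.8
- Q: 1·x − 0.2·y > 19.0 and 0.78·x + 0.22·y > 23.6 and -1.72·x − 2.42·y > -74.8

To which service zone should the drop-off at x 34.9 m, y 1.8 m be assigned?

Q

1·34.9 − 0.2·1.8 = 34.540, which is > 19.0
0.78·34.9 + 0.22·1.8 = 27.618, which is > 23.6
-1.72·34.9 − 2.42·1.8 = -64.384, which is > -74.8
This sign pattern matches Q.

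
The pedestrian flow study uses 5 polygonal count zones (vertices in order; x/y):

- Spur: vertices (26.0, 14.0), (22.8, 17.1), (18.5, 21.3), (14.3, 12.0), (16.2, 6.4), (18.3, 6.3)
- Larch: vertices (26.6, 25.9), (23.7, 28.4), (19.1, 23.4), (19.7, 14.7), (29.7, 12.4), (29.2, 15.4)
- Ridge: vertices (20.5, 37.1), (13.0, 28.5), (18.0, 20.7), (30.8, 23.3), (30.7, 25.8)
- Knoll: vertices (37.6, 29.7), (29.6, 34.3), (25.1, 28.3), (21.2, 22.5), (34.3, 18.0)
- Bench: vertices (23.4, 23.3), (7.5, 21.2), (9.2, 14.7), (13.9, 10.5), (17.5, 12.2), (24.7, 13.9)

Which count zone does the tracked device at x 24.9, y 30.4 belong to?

Cast a ray rightward from (24.9, 30.4). For each polygon, the edges (by vertex number in listed order) whose endpoints lie on opposite sides of y = 30.4, where each meets that height, and whether that is right or left of the point:
Spur: no edge straddles that height → 0 crossings.
Larch: no edge straddles that height → 0 crossings.
Ridge: 1–2 at x≈14.66 (left), 5–1 at x≈26.55 (right) → 1 crossing.
Knoll: 1–2 at x≈36.38 (right), 2–3 at x≈26.68 (right) → 2 crossings.
Bench: no edge straddles that height → 0 crossings.
Only Ridge has an odd count, so the point is inside Ridge.

Ridge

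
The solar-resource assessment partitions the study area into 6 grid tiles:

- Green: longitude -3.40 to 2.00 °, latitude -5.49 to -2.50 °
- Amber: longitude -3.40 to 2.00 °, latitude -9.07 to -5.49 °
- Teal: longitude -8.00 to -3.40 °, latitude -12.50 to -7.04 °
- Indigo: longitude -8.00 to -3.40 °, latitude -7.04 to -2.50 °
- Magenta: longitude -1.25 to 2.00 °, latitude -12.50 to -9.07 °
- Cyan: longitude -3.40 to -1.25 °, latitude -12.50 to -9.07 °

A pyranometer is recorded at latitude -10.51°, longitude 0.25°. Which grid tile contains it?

Magenta

The point has longitude = 0.25 and latitude = -10.51.
Only Magenta satisfies -1.25 ≤ longitude ≤ 2.00 and -12.50 ≤ latitude ≤ -9.07.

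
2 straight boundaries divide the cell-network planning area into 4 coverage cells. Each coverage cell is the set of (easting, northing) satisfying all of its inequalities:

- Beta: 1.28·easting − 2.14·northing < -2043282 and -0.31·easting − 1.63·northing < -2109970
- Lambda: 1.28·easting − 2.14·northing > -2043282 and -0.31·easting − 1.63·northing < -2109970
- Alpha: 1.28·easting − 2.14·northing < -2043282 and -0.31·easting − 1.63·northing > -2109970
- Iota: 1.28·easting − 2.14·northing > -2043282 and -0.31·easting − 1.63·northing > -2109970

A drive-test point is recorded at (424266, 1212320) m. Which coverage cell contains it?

Alpha

1.28·424266 − 2.14·1212320 = -2051304.320, which is < -2043282
-0.31·424266 − 1.63·1212320 = -2107604.060, which is > -2109970
This sign pattern matches Alpha.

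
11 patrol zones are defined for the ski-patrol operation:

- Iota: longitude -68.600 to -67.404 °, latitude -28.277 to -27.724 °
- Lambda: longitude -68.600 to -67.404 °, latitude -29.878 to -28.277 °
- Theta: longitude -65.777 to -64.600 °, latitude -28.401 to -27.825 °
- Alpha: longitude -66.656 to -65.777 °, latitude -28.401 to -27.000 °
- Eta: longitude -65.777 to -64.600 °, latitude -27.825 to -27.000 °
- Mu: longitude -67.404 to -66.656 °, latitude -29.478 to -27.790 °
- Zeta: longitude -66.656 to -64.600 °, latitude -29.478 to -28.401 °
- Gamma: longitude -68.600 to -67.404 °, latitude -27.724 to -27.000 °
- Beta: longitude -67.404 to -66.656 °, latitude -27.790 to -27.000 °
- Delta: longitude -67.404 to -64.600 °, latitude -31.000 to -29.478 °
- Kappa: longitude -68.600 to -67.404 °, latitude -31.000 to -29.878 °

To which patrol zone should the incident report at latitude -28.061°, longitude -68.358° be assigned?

Iota

The point has longitude = -68.358 and latitude = -28.061.
Only Iota satisfies -68.600 ≤ longitude ≤ -67.404 and -28.277 ≤ latitude ≤ -27.724.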